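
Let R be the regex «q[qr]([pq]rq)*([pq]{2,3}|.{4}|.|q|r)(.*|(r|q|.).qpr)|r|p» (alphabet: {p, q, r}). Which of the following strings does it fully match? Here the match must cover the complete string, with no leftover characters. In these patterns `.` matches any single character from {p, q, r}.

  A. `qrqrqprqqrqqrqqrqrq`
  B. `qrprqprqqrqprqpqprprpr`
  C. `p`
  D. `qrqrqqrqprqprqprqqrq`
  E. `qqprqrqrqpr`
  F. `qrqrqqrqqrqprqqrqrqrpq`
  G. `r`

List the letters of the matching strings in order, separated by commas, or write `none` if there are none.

A → match
B → match
C → match
D → match
E → match
F → match
G → match

A, B, C, D, E, F, G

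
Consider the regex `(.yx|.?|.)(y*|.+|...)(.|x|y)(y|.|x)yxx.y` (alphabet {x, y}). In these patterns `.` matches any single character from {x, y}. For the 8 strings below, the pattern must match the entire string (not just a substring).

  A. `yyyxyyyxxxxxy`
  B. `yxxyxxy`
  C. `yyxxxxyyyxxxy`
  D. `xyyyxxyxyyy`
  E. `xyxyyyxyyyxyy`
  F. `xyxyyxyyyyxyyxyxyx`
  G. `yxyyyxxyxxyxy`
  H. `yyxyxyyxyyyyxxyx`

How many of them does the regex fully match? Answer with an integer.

1

A → no match
B → no match
C → match
D → no match
E → no match
F → no match — must end with `y`
G → no match
H → no match — must end with `y`
Total matched: 1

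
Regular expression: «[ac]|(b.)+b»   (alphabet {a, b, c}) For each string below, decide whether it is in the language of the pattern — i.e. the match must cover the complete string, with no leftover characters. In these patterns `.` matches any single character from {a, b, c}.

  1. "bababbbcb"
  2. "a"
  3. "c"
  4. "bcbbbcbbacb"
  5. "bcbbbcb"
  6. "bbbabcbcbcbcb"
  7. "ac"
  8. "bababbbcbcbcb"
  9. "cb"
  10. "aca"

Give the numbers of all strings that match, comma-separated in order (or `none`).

1, 2, 3, 5, 6, 8

1 → match
2 → match
3 → match
4 → no match
5 → match
6 → match
7 → no match
8 → match
9 → no match
10 → no match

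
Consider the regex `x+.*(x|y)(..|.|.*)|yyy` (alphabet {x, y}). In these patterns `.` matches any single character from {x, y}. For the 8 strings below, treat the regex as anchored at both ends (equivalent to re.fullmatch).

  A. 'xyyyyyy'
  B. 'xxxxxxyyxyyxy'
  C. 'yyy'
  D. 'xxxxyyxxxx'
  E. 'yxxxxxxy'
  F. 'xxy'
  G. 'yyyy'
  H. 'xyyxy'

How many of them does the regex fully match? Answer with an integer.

6

A → match
B → match
C → match
D → match
E → no match
F → match
G → no match
H → match
Total matched: 6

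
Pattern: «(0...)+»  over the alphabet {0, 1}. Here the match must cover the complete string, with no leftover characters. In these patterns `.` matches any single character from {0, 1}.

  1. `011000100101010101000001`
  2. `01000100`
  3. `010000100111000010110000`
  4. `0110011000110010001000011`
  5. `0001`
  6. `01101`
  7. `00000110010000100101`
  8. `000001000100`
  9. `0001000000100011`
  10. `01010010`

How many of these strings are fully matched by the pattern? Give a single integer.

7

1 → match
2 → match
3 → no match
4 → no match
5 → match
6 → no match
7 → match
8 → match
9 → match
10 → match
Total matched: 7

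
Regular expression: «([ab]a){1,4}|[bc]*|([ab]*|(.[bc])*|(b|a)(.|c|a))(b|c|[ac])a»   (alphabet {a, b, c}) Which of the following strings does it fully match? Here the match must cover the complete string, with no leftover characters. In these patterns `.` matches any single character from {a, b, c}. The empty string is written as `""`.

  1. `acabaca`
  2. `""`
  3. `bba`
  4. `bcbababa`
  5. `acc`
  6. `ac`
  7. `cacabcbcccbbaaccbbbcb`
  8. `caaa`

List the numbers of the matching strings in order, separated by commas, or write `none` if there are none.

2, 3

1 → no match
2 → match
3 → match
4 → no match
5 → no match
6 → no match
7 → no match
8 → no match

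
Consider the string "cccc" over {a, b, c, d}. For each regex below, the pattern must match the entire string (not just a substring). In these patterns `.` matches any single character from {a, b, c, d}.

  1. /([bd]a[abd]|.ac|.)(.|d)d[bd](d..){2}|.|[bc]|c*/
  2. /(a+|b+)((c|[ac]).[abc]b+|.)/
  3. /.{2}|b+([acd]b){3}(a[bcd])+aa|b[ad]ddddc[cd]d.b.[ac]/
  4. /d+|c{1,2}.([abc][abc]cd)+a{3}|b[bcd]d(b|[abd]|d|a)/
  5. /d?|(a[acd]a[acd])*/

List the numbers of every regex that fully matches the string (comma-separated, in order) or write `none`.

1

1 → match
2 → no match
3 → no match
4 → no match
5 → no match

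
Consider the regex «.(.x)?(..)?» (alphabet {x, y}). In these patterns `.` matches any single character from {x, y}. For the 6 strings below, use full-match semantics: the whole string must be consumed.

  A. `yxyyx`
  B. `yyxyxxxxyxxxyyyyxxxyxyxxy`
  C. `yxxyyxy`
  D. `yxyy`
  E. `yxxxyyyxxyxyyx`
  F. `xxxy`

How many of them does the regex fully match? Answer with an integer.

A → no match
B → no match
C → no match
D → no match
E → no match
F → no match
Total matched: 0

0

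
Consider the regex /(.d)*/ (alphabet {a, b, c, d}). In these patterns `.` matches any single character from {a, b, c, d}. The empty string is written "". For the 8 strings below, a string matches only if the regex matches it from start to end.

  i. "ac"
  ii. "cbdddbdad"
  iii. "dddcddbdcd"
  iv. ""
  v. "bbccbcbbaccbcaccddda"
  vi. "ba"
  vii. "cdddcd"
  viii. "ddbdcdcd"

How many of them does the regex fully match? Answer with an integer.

3

i → no match
ii → no match
iii → no match
iv → match
v → no match
vi → no match
vii → match
viii → match
Total matched: 3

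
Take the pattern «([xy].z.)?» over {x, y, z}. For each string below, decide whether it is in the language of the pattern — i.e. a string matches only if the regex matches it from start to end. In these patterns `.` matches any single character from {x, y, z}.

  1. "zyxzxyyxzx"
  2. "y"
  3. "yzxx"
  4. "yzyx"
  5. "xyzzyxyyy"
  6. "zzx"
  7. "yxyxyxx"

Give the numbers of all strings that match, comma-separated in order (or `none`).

none

1 → no match
2 → no match
3 → no match
4 → no match
5 → no match
6 → no match
7 → no match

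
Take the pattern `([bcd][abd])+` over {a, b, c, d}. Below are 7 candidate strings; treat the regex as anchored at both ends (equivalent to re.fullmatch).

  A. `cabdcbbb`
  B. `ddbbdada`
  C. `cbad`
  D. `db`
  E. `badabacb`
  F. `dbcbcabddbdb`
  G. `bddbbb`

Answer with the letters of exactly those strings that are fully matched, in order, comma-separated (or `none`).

A, B, D, E, F, G

A. `cabdcbbb` → match
B. `ddbbdada` → match
C. `cbad` → no match
D. `db` → match
E. `badabacb` → match
F. `dbcbcabddbdb` → match
G. `bddbbb` → match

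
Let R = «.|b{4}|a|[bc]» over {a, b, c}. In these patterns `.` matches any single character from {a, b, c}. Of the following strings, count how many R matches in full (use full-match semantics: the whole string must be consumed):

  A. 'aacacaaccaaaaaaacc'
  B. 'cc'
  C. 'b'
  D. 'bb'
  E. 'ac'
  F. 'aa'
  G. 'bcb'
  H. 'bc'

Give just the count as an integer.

A → no match
B → no match
C → match
D → no match
E → no match
F → no match
G → no match
H → no match
Total matched: 1

1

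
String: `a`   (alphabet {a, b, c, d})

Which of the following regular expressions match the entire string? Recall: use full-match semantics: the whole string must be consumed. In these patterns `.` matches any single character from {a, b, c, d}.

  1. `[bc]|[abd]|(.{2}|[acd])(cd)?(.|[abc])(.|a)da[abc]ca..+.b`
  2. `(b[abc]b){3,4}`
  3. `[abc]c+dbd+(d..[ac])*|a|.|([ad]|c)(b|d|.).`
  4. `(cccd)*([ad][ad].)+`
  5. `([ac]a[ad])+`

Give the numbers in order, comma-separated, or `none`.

1, 3

1 → match
2 → no match — must start with `b`
3 → match
4 → no match
5 → no match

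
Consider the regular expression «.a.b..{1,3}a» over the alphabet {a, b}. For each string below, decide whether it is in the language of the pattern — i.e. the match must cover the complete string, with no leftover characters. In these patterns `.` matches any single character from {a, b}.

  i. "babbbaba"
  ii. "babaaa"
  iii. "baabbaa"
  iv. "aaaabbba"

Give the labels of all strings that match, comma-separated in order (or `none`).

i → match
ii → no match
iii → match
iv → no match

i, iii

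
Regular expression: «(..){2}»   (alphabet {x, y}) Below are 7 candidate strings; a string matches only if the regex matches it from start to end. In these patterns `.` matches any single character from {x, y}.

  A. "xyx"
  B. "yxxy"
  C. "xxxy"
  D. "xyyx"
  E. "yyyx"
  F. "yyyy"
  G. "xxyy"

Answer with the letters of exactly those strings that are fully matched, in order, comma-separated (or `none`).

B, C, D, E, F, G

A. "xyx" → no match
B. "yxxy" → match
C. "xxxy" → match
D. "xyyx" → match
E. "yyyx" → match
F. "yyyy" → match
G. "xxyy" → match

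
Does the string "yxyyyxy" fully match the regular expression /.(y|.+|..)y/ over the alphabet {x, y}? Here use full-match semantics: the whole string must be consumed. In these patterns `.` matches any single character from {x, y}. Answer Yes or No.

Yes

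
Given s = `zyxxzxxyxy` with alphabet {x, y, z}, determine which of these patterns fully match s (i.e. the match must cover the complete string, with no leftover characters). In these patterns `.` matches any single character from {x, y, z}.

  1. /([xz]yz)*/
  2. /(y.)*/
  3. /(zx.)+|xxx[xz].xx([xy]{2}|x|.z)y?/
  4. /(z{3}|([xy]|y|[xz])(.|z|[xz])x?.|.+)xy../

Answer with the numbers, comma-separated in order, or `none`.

1 → no match
2 → no match
3 → no match
4 → match

4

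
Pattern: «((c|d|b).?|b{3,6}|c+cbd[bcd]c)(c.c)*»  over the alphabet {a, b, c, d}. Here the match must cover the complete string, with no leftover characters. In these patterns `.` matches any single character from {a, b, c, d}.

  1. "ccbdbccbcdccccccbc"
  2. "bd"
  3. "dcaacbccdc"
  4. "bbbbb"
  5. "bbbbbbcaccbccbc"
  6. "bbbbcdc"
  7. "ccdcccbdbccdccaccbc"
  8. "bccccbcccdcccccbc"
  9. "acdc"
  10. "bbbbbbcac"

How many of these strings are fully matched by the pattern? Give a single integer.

5

1 → no match
2 → match
3 → no match
4 → match
5 → match
6 → match
7 → no match
8 → no match
9 → no match
10 → match
Total matched: 5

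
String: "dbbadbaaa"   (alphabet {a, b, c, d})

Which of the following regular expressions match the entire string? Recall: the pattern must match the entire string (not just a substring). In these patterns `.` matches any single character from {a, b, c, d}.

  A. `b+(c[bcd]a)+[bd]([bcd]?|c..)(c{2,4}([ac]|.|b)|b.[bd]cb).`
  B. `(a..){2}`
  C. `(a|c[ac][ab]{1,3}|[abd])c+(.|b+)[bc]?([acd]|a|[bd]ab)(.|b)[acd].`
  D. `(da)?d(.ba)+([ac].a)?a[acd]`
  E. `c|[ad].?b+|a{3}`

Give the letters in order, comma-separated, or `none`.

D

A → no match — must start with "b"
B → no match — must start with "a"
C → no match
D → match
E → no match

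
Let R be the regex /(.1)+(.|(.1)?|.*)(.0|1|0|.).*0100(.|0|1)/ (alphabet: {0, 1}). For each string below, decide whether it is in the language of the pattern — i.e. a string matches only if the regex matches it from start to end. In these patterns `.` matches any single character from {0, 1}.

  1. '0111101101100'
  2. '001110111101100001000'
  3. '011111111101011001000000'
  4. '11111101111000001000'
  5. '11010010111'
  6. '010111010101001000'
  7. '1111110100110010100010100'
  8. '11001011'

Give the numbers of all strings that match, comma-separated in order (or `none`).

4, 6

1 → no match
2 → no match
3 → no match
4 → match
5 → no match
6 → match
7 → no match
8 → no match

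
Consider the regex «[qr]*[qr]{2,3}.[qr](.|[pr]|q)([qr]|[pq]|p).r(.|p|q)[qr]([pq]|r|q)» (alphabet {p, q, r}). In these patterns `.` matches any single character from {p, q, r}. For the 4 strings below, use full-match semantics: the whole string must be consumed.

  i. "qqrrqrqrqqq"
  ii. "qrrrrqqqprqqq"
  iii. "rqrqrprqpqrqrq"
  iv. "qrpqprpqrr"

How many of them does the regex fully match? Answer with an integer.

i → match
ii → match
iii → match
iv → no match
Total matched: 3

3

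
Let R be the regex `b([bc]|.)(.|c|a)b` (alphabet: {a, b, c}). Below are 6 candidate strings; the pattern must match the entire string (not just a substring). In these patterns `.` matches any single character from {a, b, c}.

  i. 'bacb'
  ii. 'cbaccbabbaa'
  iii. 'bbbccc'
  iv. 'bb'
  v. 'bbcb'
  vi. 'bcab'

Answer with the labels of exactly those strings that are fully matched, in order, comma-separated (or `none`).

i. 'bacb' → match
ii. 'cbaccbabbaa' → no match — must start with 'b'
iii. 'bbbccc' → no match — must end with 'b'
iv. 'bb' → no match
v. 'bbcb' → match
vi. 'bcab' → match

i, v, vi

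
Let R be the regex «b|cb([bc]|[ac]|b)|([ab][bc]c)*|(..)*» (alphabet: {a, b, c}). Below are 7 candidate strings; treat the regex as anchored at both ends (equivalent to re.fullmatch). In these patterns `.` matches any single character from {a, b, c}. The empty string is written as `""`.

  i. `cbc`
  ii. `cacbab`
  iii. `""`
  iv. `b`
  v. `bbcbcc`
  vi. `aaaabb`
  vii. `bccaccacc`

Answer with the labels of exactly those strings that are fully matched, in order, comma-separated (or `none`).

i, ii, iii, iv, v, vi, vii

i. `cbc` → match
ii. `cacbab` → match
iii. `""` → match
iv. `b` → match
v. `bbcbcc` → match
vi. `aaaabb` → match
vii. `bccaccacc` → match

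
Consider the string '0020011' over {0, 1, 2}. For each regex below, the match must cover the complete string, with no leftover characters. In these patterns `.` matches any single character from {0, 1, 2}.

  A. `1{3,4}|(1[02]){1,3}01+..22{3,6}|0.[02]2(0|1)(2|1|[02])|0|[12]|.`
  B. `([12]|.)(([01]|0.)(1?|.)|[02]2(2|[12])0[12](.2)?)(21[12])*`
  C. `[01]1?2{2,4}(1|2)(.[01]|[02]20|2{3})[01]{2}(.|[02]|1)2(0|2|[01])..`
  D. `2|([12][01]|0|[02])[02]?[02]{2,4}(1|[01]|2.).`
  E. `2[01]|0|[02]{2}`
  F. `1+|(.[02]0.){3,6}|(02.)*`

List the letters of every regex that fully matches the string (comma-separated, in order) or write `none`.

D

A → no match
B → no match
C → no match
D → match
E → no match
F → no match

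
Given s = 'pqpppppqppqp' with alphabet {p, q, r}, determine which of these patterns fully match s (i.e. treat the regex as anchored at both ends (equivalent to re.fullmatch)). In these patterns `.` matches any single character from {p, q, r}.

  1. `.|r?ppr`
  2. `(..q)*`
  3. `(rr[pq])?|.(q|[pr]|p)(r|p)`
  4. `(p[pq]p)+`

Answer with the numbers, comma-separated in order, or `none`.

1 → no match
2 → no match
3 → no match
4 → match

4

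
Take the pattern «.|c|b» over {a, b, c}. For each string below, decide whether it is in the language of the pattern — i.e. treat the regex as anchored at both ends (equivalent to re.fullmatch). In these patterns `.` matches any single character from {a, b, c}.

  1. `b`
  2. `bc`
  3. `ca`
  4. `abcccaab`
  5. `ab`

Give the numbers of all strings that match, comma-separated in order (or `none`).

1

1 → match
2 → no match
3 → no match
4 → no match
5 → no match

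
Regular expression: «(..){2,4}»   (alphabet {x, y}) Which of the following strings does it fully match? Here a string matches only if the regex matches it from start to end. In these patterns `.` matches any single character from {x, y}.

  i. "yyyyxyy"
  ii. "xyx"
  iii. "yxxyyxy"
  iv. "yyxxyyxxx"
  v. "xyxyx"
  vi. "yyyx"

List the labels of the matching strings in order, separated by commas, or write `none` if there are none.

vi

i → no match
ii → no match
iii → no match
iv → no match
v → no match
vi → match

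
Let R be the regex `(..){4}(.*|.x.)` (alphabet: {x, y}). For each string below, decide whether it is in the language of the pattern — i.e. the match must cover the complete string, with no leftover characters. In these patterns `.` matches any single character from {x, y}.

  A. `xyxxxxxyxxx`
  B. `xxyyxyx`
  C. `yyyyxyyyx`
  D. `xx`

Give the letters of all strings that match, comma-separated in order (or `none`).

A, C

A → match
B → no match
C → match
D → no match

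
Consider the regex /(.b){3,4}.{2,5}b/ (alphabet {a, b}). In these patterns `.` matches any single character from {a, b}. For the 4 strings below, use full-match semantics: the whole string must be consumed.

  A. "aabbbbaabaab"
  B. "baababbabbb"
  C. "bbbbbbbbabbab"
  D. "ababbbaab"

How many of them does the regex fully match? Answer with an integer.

2

A. "aabbbbaabaab" → no match
B. "baababbabbb" → no match
C → match
D. "ababbbaab" → match
Total matched: 2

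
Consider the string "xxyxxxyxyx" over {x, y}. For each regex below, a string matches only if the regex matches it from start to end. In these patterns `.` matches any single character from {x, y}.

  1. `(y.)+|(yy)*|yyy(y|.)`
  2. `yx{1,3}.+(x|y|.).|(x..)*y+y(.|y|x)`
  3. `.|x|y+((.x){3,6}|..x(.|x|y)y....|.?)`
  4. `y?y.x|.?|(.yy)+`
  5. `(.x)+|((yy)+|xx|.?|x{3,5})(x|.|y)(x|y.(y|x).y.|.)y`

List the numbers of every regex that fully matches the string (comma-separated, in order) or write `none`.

1 → no match
2 → no match
3 → no match
4 → no match
5 → match

5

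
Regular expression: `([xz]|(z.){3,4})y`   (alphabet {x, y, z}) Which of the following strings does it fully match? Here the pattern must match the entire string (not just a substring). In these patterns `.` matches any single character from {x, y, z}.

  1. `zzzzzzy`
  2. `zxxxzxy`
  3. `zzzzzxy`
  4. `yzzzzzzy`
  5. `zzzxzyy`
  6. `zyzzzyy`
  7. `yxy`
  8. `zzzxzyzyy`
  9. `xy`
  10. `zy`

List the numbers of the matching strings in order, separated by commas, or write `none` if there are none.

1. `zzzzzzy` → match
2. `zxxxzxy` → no match
3. `zzzzzxy` → match
4. `yzzzzzzy` → no match
5. `zzzxzyy` → match
6. `zyzzzyy` → match
7. `yxy` → no match
8. `zzzxzyzyy` → match
9. `xy` → match
10. `zy` → match

1, 3, 5, 6, 8, 9, 10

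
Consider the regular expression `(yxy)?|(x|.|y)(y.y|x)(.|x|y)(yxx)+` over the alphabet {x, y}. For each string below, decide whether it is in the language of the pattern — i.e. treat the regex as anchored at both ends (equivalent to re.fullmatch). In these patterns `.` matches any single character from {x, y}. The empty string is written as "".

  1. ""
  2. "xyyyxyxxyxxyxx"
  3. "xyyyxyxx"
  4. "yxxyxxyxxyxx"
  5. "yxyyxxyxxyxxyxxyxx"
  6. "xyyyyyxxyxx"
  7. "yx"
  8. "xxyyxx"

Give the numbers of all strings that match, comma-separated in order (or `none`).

1. "" → match
2 → match
3. "xyyyxyxx" → match
4. "yxxyxxyxxyxx" → match
5 → match
6. "xyyyyyxxyxx" → match
7. "yx" → no match
8. "xxyyxx" → match

1, 2, 3, 4, 5, 6, 8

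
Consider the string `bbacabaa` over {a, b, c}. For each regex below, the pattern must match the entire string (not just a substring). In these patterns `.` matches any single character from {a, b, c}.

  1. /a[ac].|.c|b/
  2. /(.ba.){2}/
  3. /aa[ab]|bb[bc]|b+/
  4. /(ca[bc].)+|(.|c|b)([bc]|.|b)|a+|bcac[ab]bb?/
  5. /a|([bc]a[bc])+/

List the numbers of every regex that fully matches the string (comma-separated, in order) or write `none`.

1 → no match
2 → match
3 → no match
4 → no match
5 → no match

2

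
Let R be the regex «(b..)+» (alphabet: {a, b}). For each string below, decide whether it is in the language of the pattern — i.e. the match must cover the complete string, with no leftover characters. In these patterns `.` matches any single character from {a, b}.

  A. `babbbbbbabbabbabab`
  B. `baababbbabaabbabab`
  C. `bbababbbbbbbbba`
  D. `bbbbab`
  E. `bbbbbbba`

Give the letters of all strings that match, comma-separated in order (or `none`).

A, B, C, D

A → match
B → match
C → match
D → match
E → no match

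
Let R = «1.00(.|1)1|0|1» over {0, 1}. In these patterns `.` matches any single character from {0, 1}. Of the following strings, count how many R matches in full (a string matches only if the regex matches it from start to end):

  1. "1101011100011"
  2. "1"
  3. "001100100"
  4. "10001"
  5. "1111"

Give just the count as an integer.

1

1 → no match
2 → match
3 → no match
4 → no match
5 → no match
Total matched: 1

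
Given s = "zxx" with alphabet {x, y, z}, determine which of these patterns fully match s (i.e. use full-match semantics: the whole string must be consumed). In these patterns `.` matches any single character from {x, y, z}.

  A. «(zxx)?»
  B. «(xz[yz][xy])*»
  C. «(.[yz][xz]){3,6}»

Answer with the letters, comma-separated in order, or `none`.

A

A → match
B → no match
C → no match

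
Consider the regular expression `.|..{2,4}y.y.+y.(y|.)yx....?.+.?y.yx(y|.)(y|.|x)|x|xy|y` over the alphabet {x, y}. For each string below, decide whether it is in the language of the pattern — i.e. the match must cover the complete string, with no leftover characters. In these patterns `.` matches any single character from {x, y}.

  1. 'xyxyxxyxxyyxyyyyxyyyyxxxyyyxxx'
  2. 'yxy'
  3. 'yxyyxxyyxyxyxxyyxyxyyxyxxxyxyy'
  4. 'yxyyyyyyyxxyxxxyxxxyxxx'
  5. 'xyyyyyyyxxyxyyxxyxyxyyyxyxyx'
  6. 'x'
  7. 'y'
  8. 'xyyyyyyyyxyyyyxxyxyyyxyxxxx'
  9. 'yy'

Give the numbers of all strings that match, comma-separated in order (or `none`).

1 → no match
2 → no match
3 → no match
4 → no match
5 → match
6 → match
7 → match
8 → no match
9 → no match

5, 6, 7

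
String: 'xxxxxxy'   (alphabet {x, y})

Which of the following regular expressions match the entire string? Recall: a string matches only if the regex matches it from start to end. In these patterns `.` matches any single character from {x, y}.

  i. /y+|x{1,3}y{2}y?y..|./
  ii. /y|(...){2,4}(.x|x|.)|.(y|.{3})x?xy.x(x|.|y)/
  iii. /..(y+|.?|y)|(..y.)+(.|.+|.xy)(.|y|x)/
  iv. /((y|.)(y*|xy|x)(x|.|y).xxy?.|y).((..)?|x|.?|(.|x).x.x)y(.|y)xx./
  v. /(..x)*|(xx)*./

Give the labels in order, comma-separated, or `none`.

ii, v

i → no match
ii → match
iii → no match
iv → no match
v → match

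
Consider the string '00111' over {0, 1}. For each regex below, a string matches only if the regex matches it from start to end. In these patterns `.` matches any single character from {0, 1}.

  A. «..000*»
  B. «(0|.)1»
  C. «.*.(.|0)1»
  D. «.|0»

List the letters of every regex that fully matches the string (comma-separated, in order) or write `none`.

C

A → no match
B → no match
C → match
D → no match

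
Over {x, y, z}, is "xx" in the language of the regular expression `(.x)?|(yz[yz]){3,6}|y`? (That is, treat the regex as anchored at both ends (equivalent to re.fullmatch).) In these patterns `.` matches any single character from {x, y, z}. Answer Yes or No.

Yes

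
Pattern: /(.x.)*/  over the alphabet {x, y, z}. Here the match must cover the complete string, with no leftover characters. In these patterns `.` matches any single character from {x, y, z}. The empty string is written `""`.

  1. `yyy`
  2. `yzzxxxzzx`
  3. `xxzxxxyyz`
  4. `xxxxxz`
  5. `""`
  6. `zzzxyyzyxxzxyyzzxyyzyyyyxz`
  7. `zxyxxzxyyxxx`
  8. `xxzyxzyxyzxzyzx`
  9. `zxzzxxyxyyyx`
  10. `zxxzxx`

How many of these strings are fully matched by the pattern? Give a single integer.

1. `yyy` → no match
2. `yzzxxxzzx` → no match
3. `xxzxxxyyz` → no match
4. `xxxxxz` → match
5. `""` → match
6 → no match
7. `zxyxxzxyyxxx` → no match
8 → no match
9. `zxzzxxyxyyyx` → no match
10. `zxxzxx` → match
Total matched: 3

3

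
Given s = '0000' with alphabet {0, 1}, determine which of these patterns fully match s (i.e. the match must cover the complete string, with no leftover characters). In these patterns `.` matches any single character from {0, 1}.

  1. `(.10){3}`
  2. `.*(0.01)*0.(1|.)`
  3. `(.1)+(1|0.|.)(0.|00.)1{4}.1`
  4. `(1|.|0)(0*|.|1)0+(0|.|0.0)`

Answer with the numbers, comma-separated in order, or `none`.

2, 4

1 → no match — must end with '10'
2 → match
3 → no match — must end with '1'
4 → match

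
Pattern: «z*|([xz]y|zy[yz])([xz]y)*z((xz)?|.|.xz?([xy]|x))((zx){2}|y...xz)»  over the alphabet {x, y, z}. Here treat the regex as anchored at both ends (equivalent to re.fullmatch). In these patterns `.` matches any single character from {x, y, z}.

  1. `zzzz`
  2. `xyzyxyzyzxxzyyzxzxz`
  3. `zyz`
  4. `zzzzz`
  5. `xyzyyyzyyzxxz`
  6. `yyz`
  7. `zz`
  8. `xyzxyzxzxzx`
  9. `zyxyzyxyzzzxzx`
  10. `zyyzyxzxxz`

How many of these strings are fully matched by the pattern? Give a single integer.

6

1 → match
2 → match
3 → no match
4 → match
5 → no match
6 → no match
7 → match
8 → no match
9 → match
10 → match
Total matched: 6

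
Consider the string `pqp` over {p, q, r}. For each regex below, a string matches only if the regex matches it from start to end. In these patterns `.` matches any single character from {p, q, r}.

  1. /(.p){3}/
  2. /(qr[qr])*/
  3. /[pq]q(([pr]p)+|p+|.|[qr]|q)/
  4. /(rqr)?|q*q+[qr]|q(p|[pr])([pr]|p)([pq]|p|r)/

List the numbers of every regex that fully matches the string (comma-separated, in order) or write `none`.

3

1 → no match
2 → no match
3 → match
4 → no match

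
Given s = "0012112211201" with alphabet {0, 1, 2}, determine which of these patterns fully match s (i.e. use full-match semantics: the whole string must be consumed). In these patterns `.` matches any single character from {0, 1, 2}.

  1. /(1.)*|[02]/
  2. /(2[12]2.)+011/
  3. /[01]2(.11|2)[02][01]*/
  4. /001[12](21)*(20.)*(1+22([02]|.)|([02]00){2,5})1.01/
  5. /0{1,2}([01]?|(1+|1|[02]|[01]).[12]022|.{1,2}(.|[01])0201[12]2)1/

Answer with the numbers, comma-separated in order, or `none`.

1 → no match
2 → no match — must start with "2"
3 → no match
4 → match
5 → no match

4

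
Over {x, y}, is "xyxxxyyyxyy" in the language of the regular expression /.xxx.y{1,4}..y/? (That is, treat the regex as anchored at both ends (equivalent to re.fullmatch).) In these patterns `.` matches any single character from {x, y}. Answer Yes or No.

No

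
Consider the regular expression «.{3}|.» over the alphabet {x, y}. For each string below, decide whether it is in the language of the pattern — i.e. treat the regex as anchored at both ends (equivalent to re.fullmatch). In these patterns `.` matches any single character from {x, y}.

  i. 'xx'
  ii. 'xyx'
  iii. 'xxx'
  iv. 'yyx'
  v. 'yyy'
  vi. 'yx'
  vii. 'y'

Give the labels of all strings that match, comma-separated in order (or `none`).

i → no match
ii → match
iii → match
iv → match
v → match
vi → no match
vii → match

ii, iii, iv, v, vii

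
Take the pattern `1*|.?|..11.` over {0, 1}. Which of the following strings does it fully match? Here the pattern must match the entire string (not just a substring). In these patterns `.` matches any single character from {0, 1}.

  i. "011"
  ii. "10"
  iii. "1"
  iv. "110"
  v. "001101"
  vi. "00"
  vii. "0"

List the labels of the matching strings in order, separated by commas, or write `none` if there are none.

iii, vii

i → no match
ii → no match
iii → match
iv → no match
v → no match
vi → no match
vii → match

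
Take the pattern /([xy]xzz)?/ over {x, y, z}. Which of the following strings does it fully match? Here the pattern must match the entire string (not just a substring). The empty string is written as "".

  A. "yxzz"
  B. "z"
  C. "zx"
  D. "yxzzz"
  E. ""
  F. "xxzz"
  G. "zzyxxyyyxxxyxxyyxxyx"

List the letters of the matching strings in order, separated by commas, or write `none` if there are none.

A → match
B → no match
C → no match
D → no match
E → match
F → match
G → no match

A, E, F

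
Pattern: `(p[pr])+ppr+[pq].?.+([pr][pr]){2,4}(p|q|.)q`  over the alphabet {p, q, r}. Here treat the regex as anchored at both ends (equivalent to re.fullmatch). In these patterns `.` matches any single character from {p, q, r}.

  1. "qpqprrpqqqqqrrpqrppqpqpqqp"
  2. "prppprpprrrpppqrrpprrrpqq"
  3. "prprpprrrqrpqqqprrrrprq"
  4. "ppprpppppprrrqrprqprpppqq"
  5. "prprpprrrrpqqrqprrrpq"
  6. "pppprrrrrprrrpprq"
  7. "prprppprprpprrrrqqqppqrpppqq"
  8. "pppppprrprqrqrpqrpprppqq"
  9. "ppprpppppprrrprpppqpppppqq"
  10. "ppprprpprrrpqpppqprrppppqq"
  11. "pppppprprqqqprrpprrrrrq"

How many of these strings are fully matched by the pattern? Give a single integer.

1 → no match — must start with "p"
2 → match
3 → match
4 → match
5 → match
6 → match
7 → match
8 → match
9 → match
10 → match
11 → match
Total matched: 10

10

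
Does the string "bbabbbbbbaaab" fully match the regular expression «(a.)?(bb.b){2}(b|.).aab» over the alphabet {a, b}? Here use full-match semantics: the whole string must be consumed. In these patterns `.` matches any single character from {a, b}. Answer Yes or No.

Yes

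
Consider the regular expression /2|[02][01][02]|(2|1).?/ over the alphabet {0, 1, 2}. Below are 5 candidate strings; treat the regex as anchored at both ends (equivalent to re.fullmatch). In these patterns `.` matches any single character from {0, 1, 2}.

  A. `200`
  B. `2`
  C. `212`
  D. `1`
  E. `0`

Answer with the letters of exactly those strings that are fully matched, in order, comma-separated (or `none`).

A. `200` → match
B. `2` → match
C. `212` → match
D. `1` → match
E. `0` → no match

A, B, C, D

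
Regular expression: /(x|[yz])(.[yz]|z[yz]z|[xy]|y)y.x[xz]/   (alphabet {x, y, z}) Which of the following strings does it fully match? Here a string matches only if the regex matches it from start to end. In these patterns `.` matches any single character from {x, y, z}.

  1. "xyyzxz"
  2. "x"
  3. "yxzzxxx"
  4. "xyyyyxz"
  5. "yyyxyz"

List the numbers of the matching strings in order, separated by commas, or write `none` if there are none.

1, 4

1. "xyyzxz" → match
2. "x" → no match
3. "yxzzxxx" → no match
4. "xyyyyxz" → match
5. "yyyxyz" → no match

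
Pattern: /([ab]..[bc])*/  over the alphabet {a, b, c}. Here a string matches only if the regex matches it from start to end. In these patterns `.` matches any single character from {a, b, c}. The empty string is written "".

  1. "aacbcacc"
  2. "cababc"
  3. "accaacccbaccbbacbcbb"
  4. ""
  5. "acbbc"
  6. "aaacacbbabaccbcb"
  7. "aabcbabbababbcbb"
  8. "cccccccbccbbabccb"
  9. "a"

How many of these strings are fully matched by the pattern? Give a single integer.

2

1 → no match
2 → no match
3 → no match
4 → match
5 → no match
6 → no match
7 → match
8 → no match
9 → no match
Total matched: 2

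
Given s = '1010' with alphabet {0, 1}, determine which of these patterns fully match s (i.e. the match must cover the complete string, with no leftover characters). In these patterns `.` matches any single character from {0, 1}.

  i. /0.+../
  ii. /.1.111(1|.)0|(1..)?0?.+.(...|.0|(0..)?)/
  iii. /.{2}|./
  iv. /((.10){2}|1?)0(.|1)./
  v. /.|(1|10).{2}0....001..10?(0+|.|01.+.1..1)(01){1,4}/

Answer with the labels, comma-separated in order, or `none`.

ii, iv

i → no match — must start with '0'
ii → match
iii → no match
iv → match
v → no match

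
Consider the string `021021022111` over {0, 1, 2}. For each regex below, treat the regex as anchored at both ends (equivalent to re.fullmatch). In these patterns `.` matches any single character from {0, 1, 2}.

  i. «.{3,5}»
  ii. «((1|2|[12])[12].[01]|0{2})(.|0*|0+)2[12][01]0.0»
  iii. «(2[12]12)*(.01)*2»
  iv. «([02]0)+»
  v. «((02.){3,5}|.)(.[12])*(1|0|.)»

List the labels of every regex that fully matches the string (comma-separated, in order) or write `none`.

i → no match
ii → no match — must end with `0`
iii → no match — must end with `2`
iv → no match — must end with `0`
v → match

v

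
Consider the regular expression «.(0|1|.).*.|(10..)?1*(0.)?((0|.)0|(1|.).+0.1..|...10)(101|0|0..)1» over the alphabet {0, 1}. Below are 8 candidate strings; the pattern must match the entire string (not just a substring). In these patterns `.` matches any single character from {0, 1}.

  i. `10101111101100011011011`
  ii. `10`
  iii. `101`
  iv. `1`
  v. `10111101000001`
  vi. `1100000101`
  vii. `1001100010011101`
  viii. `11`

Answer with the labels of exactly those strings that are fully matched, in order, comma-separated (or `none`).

i, iii, v, vi, vii

i → match
ii → no match
iii → match
iv → no match
v → match
vi → match
vii → match
viii → no match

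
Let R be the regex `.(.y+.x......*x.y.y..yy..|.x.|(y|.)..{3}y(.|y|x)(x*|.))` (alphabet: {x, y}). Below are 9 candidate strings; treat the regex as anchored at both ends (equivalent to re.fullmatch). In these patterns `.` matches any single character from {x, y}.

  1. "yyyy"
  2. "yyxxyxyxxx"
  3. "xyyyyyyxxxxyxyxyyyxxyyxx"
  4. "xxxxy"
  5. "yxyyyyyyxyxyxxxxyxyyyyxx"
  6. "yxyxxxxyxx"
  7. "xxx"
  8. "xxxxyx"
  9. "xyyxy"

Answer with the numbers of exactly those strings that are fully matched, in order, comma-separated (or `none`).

1 → no match
2 → match
3 → no match
4 → no match
5 → no match
6 → no match
7 → no match
8 → no match
9 → no match

2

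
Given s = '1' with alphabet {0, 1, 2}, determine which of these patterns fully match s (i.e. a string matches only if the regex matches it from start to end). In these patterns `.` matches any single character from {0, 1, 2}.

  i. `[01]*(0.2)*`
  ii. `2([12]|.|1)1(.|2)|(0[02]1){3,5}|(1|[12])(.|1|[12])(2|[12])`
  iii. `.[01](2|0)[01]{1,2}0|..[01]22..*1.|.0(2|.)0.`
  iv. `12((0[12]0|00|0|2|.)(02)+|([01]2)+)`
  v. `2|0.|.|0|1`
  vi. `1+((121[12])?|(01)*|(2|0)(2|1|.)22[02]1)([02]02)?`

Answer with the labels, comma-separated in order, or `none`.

i, v, vi

i → match
ii → no match
iii → no match
iv → no match — must start with '12'
v → match
vi → match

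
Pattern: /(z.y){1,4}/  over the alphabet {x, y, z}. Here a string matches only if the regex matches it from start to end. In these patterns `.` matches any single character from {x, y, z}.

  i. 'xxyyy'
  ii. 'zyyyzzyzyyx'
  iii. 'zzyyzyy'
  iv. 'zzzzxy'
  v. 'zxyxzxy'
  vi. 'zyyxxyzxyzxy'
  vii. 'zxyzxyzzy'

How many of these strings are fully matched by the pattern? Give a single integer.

1

i → no match — must start with 'z'
ii → no match — must end with 'y'
iii → no match
iv → no match
v → no match
vi → no match
vii → match
Total matched: 1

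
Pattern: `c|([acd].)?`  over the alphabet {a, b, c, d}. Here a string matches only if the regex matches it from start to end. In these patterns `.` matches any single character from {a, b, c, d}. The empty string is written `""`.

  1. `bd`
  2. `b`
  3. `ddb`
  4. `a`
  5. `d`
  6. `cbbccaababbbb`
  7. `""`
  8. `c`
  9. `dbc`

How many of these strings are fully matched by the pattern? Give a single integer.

2

1 → no match
2 → no match
3 → no match
4 → no match
5 → no match
6 → no match
7 → match
8 → match
9 → no match
Total matched: 2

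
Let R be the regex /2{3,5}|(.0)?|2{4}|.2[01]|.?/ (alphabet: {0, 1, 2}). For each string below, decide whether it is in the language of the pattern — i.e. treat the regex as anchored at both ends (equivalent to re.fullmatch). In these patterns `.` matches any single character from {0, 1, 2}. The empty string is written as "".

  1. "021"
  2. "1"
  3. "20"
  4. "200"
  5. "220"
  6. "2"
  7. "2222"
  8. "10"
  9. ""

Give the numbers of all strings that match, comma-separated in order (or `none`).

1, 2, 3, 5, 6, 7, 8, 9

1 → match
2 → match
3 → match
4 → no match
5 → match
6 → match
7 → match
8 → match
9 → match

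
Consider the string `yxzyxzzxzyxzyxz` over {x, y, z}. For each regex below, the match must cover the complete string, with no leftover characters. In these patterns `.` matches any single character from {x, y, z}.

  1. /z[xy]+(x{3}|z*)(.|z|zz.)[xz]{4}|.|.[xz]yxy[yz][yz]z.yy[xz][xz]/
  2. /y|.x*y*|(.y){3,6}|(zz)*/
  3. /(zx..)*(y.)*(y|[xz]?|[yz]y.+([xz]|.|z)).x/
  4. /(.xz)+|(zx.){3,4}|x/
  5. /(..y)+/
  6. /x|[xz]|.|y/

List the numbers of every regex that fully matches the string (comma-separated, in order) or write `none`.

1 → no match
2 → no match
3 → no match — must end with `x`
4 → match
5 → no match — must end with `y`
6 → no match

4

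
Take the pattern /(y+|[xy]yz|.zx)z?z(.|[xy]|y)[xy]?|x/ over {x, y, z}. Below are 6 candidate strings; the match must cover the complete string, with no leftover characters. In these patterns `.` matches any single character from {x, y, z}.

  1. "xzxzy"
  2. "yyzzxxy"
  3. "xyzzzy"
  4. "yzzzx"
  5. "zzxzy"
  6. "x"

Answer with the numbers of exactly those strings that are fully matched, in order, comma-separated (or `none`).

1 → match
2 → no match
3 → match
4 → match
5 → match
6 → match

1, 3, 4, 5, 6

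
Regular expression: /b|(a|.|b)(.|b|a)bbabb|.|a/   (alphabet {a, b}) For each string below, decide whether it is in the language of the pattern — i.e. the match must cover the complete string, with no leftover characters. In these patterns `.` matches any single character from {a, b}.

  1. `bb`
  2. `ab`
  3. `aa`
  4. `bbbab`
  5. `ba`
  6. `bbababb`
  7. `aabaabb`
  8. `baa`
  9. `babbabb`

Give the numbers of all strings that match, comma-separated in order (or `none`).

9

1 → no match
2 → no match
3 → no match
4 → no match
5 → no match
6 → no match
7 → no match
8 → no match
9 → match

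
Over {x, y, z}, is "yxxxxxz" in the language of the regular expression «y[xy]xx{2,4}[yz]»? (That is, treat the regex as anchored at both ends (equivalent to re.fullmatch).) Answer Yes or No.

Yes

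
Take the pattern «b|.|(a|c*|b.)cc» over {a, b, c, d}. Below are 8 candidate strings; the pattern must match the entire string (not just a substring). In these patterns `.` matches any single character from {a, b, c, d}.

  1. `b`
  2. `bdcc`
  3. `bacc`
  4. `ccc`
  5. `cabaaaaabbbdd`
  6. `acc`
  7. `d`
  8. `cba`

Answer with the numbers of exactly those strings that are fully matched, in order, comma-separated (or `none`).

1 → match
2 → match
3 → match
4 → match
5 → no match
6 → match
7 → match
8 → no match

1, 2, 3, 4, 6, 7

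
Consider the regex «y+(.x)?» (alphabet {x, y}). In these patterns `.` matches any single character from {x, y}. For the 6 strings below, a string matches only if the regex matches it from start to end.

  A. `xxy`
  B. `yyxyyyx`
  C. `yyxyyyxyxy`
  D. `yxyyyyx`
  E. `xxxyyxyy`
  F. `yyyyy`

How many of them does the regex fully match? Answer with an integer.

A → no match — must start with `y`
B → no match
C → no match
D → no match
E → no match — must start with `y`
F → match
Total matched: 1

1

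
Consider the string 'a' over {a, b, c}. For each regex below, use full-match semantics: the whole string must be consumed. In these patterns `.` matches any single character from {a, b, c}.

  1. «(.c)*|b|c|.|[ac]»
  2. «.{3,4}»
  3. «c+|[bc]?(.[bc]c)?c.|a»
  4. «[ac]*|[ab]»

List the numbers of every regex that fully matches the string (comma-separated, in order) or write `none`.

1 → match
2 → no match
3 → match
4 → match

1, 3, 4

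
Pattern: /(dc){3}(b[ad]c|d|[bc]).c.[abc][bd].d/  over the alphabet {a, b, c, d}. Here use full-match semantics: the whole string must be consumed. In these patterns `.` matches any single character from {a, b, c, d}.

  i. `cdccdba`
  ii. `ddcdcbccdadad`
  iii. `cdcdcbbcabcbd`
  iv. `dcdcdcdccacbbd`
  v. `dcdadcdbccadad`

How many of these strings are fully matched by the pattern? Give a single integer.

1

i → no match — must start with `dc`
ii → no match — must start with `dc`
iii → no match — must start with `dc`
iv → match
v → no match
Total matched: 1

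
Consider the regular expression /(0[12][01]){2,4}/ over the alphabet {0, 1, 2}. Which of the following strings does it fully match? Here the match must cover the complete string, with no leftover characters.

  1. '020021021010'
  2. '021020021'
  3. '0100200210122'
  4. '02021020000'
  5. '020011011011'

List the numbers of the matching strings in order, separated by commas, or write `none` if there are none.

1 → match
2 → match
3 → no match
4 → no match
5 → match

1, 2, 5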